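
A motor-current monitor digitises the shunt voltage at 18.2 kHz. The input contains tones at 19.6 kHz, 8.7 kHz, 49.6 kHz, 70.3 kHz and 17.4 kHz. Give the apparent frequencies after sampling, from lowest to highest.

0.8 kHz, 1.4 kHz, 2.5 kHz, 5 kHz, 8.7 kHz

fs/2 = 9.1 kHz.
19.6 kHz mod fs = 1.4 kHz.
1.4 kHz ≤ fs/2 = 9.1 kHz, appears at 1.4 kHz.
8.7 kHz ≤ fs/2 = 9.1 kHz, passes unchanged.
49.6 kHz mod fs = 13.2 kHz.
13.2 kHz > fs/2 = 9.1 kHz, folds to fs − 13.2 kHz = 5 kHz.
70.3 kHz mod fs = 15.7 kHz.
15.7 kHz > fs/2 = 9.1 kHz, folds to fs − 15.7 kHz = 2.5 kHz.
17.4 kHz > fs/2 = 9.1 kHz, folds to fs − 17.4 kHz = 0.8 kHz.
Distinct values: {0.8 kHz, 1.4 kHz, 2.5 kHz, 5 kHz, 8.7 kHz}.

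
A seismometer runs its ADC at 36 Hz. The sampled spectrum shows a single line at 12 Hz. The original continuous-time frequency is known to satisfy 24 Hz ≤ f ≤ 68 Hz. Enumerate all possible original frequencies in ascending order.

24 Hz, 48 Hz, 60 Hz

Frequencies that alias to 12 Hz are k·fs ± 12 Hz for integer k ≥ 0.
k=0: 12 Hz.
k=1: 24 Hz, 48 Hz.
k=2: 60 Hz, 84 Hz.
k=3: 96 Hz, 120 Hz.
Within [24 Hz, 68 Hz]: 24 Hz, 48 Hz, 60 Hz.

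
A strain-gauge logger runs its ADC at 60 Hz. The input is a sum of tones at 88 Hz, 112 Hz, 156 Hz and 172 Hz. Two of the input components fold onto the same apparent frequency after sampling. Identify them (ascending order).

fs/2 = 30 Hz.
88 Hz mod fs = 28 Hz.
28 Hz ≤ fs/2 = 30 Hz, appears at 28 Hz.
112 Hz mod fs = 52 Hz.
52 Hz > fs/2 = 30 Hz, folds to fs − 52 Hz = 8 Hz.
156 Hz mod fs = 36 Hz.
36 Hz > fs/2 = 30 Hz, folds to fs − 36 Hz = 24 Hz.
172 Hz mod fs = 52 Hz.
52 Hz > fs/2 = 30 Hz, folds to fs − 52 Hz = 8 Hz.
112 Hz and 172 Hz both map to 8 Hz.

112 Hz, 172 Hz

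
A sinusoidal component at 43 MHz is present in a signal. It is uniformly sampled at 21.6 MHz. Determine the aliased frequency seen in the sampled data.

43 MHz mod fs = 21.4 MHz.
21.4 MHz > fs/2 = 10.8 MHz, folds to fs − 21.4 MHz = 0.2 MHz.

0.2 MHz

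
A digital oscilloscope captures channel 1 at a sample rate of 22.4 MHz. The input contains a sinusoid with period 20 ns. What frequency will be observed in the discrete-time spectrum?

T = 20 ns → f = 1/T = 50 MHz.
50 MHz mod fs = 5.2 MHz.
5.2 MHz ≤ fs/2 = 11.2 MHz, appears at 5.2 MHz.

5.2 MHz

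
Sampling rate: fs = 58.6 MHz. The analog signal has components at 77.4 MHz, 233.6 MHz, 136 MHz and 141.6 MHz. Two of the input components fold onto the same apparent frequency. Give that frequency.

fs/2 = 29.3 MHz.
77.4 MHz mod fs = 18.8 MHz.
18.8 MHz ≤ fs/2 = 29.3 MHz, appears at 18.8 MHz.
233.6 MHz mod fs = 57.8 MHz.
57.8 MHz > fs/2 = 29.3 MHz, folds to fs − 57.8 MHz = 0.8 MHz.
136 MHz mod fs = 18.8 MHz.
18.8 MHz ≤ fs/2 = 29.3 MHz, appears at 18.8 MHz.
141.6 MHz mod fs = 24.4 MHz.
24.4 MHz ≤ fs/2 = 29.3 MHz, appears at 24.4 MHz.
77.4 MHz and 136 MHz both map to 18.8 MHz.

18.8 MHz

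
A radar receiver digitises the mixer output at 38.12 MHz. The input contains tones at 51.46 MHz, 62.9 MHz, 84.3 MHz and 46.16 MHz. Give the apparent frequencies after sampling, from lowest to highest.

fs/2 = 19.06 MHz.
51.46 MHz mod fs = 13.34 MHz.
13.34 MHz ≤ fs/2 = 19.06 MHz, appears at 13.34 MHz.
62.9 MHz mod fs = 24.78 MHz.
24.78 MHz > fs/2 = 19.06 MHz, folds to fs − 24.78 MHz = 13.34 MHz.
84.3 MHz mod fs = 8.06 MHz.
8.06 MHz ≤ fs/2 = 19.06 MHz, appears at 8.06 MHz.
46.16 MHz mod fs = 8.04 MHz.
8.04 MHz ≤ fs/2 = 19.06 MHz, appears at 8.04 MHz.
Distinct values: {8.04 MHz, 8.06 MHz, 13.34 MHz}.

8.04 MHz, 8.06 MHz, 13.34 MHz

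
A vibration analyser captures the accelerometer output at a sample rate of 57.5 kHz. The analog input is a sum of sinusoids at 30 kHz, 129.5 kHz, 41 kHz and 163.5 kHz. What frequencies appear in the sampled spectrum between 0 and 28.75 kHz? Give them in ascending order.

9 kHz, 14.5 kHz, 16.5 kHz, 27.5 kHz

fs/2 = 28.75 kHz.
30 kHz > fs/2 = 28.75 kHz, folds to fs − 30 kHz = 27.5 kHz.
129.5 kHz mod fs = 14.5 kHz.
14.5 kHz ≤ fs/2 = 28.75 kHz, appears at 14.5 kHz.
41 kHz > fs/2 = 28.75 kHz, folds to fs − 41 kHz = 16.5 kHz.
163.5 kHz mod fs = 48.5 kHz.
48.5 kHz > fs/2 = 28.75 kHz, folds to fs − 48.5 kHz = 9 kHz.
Distinct values: {9 kHz, 14.5 kHz, 16.5 kHz, 27.5 kHz}.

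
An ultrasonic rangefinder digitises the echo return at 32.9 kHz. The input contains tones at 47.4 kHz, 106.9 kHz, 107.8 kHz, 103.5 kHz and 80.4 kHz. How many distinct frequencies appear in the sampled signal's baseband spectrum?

fs/2 = 16.45 kHz.
47.4 kHz mod fs = 14.5 kHz.
14.5 kHz ≤ fs/2 = 16.45 kHz, appears at 14.5 kHz.
106.9 kHz mod fs = 8.2 kHz.
8.2 kHz ≤ fs/2 = 16.45 kHz, appears at 8.2 kHz.
107.8 kHz mod fs = 9.1 kHz.
9.1 kHz ≤ fs/2 = 16.45 kHz, appears at 9.1 kHz.
103.5 kHz mod fs = 4.8 kHz.
4.8 kHz ≤ fs/2 = 16.45 kHz, appears at 4.8 kHz.
80.4 kHz mod fs = 14.6 kHz.
14.6 kHz ≤ fs/2 = 16.45 kHz, appears at 14.6 kHz.
Distinct values: {4.8 kHz, 8.2 kHz, 9.1 kHz, 14.5 kHz, 14.6 kHz} → 5.

5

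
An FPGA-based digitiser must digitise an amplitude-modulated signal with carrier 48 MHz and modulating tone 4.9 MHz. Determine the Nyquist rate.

AM sidebands sit at fc ± fm = 43.1 MHz and 52.9 MHz.
Highest-frequency component: 52.9 MHz.
Nyquist rate = 2 × 52.9 MHz = 105.8 MHz.

105.8 MHz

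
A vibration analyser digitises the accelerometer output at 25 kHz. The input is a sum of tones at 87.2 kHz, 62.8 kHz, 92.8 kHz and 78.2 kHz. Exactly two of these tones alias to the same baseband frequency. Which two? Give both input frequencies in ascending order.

62.8 kHz, 87.2 kHz

fs/2 = 12.5 kHz.
87.2 kHz mod fs = 12.2 kHz.
12.2 kHz ≤ fs/2 = 12.5 kHz, appears at 12.2 kHz.
62.8 kHz mod fs = 12.8 kHz.
12.8 kHz > fs/2 = 12.5 kHz, folds to fs − 12.8 kHz = 12.2 kHz.
92.8 kHz mod fs = 17.8 kHz.
17.8 kHz > fs/2 = 12.5 kHz, folds to fs − 17.8 kHz = 7.2 kHz.
78.2 kHz mod fs = 3.2 kHz.
3.2 kHz ≤ fs/2 = 12.5 kHz, appears at 3.2 kHz.
62.8 kHz and 87.2 kHz both map to 12.2 kHz.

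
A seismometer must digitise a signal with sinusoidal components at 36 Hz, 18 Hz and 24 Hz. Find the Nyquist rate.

72 Hz

Highest-frequency component: 36 Hz.
Nyquist rate = 2 × 36 Hz = 72 Hz.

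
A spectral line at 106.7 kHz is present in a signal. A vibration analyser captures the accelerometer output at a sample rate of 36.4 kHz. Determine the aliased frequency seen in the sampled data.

106.7 kHz mod fs = 33.9 kHz.
33.9 kHz > fs/2 = 18.2 kHz, folds to fs − 33.9 kHz = 2.5 kHz.

2.5 kHz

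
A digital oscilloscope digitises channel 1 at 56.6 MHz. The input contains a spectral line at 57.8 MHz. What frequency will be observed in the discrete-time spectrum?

57.8 MHz mod fs = 1.2 MHz.
1.2 MHz ≤ fs/2 = 28.3 MHz, appears at 1.2 MHz.

1.2 MHz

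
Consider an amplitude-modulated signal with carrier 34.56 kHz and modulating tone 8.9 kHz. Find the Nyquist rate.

86.92 kHz

AM sidebands sit at fc ± fm = 25.66 kHz and 43.46 kHz.
Highest-frequency component: 43.46 kHz.
Nyquist rate = 2 × 43.46 kHz = 86.92 kHz.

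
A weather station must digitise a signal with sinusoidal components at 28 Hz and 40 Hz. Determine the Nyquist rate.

80 Hz

Highest-frequency component: 40 Hz.
Nyquist rate = 2 × 40 Hz = 80 Hz.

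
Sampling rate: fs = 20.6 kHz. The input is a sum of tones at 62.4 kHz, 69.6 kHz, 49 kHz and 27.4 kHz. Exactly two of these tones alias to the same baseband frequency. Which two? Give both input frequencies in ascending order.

49 kHz, 69.6 kHz

fs/2 = 10.3 kHz.
62.4 kHz mod fs = 0.6 kHz.
0.6 kHz ≤ fs/2 = 10.3 kHz, appears at 0.6 kHz.
69.6 kHz mod fs = 7.8 kHz.
7.8 kHz ≤ fs/2 = 10.3 kHz, appears at 7.8 kHz.
49 kHz mod fs = 7.8 kHz.
7.8 kHz ≤ fs/2 = 10.3 kHz, appears at 7.8 kHz.
27.4 kHz mod fs = 6.8 kHz.
6.8 kHz ≤ fs/2 = 10.3 kHz, appears at 6.8 kHz.
49 kHz and 69.6 kHz both map to 7.8 kHz.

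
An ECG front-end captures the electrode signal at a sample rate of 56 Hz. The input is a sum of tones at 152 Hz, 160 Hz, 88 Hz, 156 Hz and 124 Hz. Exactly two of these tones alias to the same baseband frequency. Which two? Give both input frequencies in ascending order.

124 Hz, 156 Hz

fs/2 = 28 Hz.
152 Hz mod fs = 40 Hz.
40 Hz > fs/2 = 28 Hz, folds to fs − 40 Hz = 16 Hz.
160 Hz mod fs = 48 Hz.
48 Hz > fs/2 = 28 Hz, folds to fs − 48 Hz = 8 Hz.
88 Hz mod fs = 32 Hz.
32 Hz > fs/2 = 28 Hz, folds to fs − 32 Hz = 24 Hz.
156 Hz mod fs = 44 Hz.
44 Hz > fs/2 = 28 Hz, folds to fs − 44 Hz = 12 Hz.
124 Hz mod fs = 12 Hz.
12 Hz ≤ fs/2 = 28 Hz, appears at 12 Hz.
124 Hz and 156 Hz both map to 12 Hz.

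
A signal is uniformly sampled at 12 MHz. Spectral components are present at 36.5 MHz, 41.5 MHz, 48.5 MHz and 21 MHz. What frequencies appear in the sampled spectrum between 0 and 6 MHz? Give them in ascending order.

fs/2 = 6 MHz.
36.5 MHz mod fs = 0.5 MHz.
0.5 MHz ≤ fs/2 = 6 MHz, appears at 0.5 MHz.
41.5 MHz mod fs = 5.5 MHz.
5.5 MHz ≤ fs/2 = 6 MHz, appears at 5.5 MHz.
48.5 MHz mod fs = 0.5 MHz.
0.5 MHz ≤ fs/2 = 6 MHz, appears at 0.5 MHz.
21 MHz mod fs = 9 MHz.
9 MHz > fs/2 = 6 MHz, folds to fs − 9 MHz = 3 MHz.
Distinct values: {0.5 MHz, 3 MHz, 5.5 MHz}.

0.5 MHz, 3 MHz, 5.5 MHz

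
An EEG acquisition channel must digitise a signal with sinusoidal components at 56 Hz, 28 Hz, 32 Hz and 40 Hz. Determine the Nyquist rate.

Highest-frequency component: 56 Hz.
Nyquist rate = 2 × 56 Hz = 112 Hz.

112 Hz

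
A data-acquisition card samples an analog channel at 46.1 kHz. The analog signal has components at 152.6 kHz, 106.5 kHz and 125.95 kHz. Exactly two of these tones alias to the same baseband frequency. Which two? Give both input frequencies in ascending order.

106.5 kHz, 152.6 kHz

fs/2 = 23.05 kHz.
152.6 kHz mod fs = 14.3 kHz.
14.3 kHz ≤ fs/2 = 23.05 kHz, appears at 14.3 kHz.
106.5 kHz mod fs = 14.3 kHz.
14.3 kHz ≤ fs/2 = 23.05 kHz, appears at 14.3 kHz.
125.95 kHz mod fs = 33.75 kHz.
33.75 kHz > fs/2 = 23.05 kHz, folds to fs − 33.75 kHz = 12.35 kHz.
106.5 kHz and 152.6 kHz both map to 14.3 kHz.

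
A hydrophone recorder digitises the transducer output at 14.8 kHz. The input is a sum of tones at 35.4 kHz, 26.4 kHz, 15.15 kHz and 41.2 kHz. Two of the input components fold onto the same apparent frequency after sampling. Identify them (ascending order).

26.4 kHz, 41.2 kHz

fs/2 = 7.4 kHz.
35.4 kHz mod fs = 5.8 kHz.
5.8 kHz ≤ fs/2 = 7.4 kHz, appears at 5.8 kHz.
26.4 kHz mod fs = 11.6 kHz.
11.6 kHz > fs/2 = 7.4 kHz, folds to fs − 11.6 kHz = 3.2 kHz.
15.15 kHz mod fs = 0.35 kHz.
0.35 kHz ≤ fs/2 = 7.4 kHz, appears at 0.35 kHz.
41.2 kHz mod fs = 11.6 kHz.
11.6 kHz > fs/2 = 7.4 kHz, folds to fs − 11.6 kHz = 3.2 kHz.
26.4 kHz and 41.2 kHz both map to 3.2 kHz.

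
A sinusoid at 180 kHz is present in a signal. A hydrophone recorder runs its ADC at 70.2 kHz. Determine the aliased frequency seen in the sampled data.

30.6 kHz

180 kHz mod fs = 39.6 kHz.
39.6 kHz > fs/2 = 35.1 kHz, folds to fs − 39.6 kHz = 30.6 kHz.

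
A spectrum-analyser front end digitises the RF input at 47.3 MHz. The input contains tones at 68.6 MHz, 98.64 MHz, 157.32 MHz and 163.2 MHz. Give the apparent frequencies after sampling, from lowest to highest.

fs/2 = 23.65 MHz.
68.6 MHz mod fs = 21.3 MHz.
21.3 MHz ≤ fs/2 = 23.65 MHz, appears at 21.3 MHz.
98.64 MHz mod fs = 4.04 MHz.
4.04 MHz ≤ fs/2 = 23.65 MHz, appears at 4.04 MHz.
157.32 MHz mod fs = 15.42 MHz.
15.42 MHz ≤ fs/2 = 23.65 MHz, appears at 15.42 MHz.
163.2 MHz mod fs = 21.3 MHz.
21.3 MHz ≤ fs/2 = 23.65 MHz, appears at 21.3 MHz.
Distinct values: {4.04 MHz, 15.42 MHz, 21.3 MHz}.

4.04 MHz, 15.42 MHz, 21.3 MHz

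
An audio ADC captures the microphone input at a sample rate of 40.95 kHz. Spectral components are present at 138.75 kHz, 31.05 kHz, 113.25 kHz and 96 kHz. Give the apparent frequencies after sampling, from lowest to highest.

fs/2 = 20.475 kHz.
138.75 kHz mod fs = 15.9 kHz.
15.9 kHz ≤ fs/2 = 20.475 kHz, appears at 15.9 kHz.
31.05 kHz > fs/2 = 20.475 kHz, folds to fs − 31.05 kHz = 9.9 kHz.
113.25 kHz mod fs = 31.35 kHz.
31.35 kHz > fs/2 = 20.475 kHz, folds to fs − 31.35 kHz = 9.6 kHz.
96 kHz mod fs = 14.1 kHz.
14.1 kHz ≤ fs/2 = 20.475 kHz, appears at 14.1 kHz.
Distinct values: {9.6 kHz, 9.9 kHz, 14.1 kHz, 15.9 kHz}.

9.6 kHz, 9.9 kHz, 14.1 kHz, 15.9 kHz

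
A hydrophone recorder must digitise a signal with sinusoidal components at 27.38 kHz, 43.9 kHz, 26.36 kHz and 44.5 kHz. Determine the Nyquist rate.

89 kHz

Highest-frequency component: 44.5 kHz.
Nyquist rate = 2 × 44.5 kHz = 89 kHz.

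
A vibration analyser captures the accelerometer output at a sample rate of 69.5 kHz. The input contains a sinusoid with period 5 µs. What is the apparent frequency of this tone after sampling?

8.5 kHz

T = 5 µs → f = 1/T = 200 kHz.
200 kHz mod fs = 61 kHz.
61 kHz > fs/2 = 34.75 kHz, folds to fs − 61 kHz = 8.5 kHz.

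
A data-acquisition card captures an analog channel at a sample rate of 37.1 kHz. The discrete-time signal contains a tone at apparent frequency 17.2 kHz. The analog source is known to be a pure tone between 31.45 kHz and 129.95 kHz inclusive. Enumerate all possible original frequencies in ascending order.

54.3 kHz, 57 kHz, 91.4 kHz, 94.1 kHz, 128.5 kHz

Frequencies that alias to 17.2 kHz are k·fs ± 17.2 kHz for integer k ≥ 0.
k=0: 17.2 kHz.
k=1: 19.9 kHz, 54.3 kHz.
k=2: 57 kHz, 91.4 kHz.
k=3: 94.1 kHz, 128.5 kHz.
k=4: 131.2 kHz, 165.6 kHz.
Within [31.45 kHz, 129.95 kHz]: 54.3 kHz, 57 kHz, 91.4 kHz, 94.1 kHz, 128.5 kHz.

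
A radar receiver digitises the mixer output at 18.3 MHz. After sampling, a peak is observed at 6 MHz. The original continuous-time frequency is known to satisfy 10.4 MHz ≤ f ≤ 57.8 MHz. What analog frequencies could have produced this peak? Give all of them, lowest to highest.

12.3 MHz, 24.3 MHz, 30.6 MHz, 42.6 MHz, 48.9 MHz

Frequencies that alias to 6 MHz are k·fs ± 6 MHz for integer k ≥ 0.
k=0: 6 MHz.
k=1: 12.3 MHz, 24.3 MHz.
k=2: 30.6 MHz, 42.6 MHz.
k=3: 48.9 MHz, 60.9 MHz.
k=4: 67.2 MHz, 79.2 MHz.
Within [10.4 MHz, 57.8 MHz]: 12.3 MHz, 24.3 MHz, 30.6 MHz, 42.6 MHz, 48.9 MHz.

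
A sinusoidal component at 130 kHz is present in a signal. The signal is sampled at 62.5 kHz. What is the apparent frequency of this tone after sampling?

5 kHz

130 kHz mod fs = 5 kHz.
5 kHz ≤ fs/2 = 31.25 kHz, appears at 5 kHz.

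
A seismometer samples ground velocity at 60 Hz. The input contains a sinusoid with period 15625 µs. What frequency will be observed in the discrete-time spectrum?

T = 15625 µs → f = 1/T = 64 Hz.
64 Hz mod fs = 4 Hz.
4 Hz ≤ fs/2 = 30 Hz, appears at 4 Hz.

4 Hz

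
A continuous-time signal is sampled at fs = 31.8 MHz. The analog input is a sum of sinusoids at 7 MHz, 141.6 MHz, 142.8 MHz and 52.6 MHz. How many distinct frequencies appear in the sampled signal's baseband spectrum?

4

fs/2 = 15.9 MHz.
7 MHz ≤ fs/2 = 15.9 MHz, passes unchanged.
141.6 MHz mod fs = 14.4 MHz.
14.4 MHz ≤ fs/2 = 15.9 MHz, appears at 14.4 MHz.
142.8 MHz mod fs = 15.6 MHz.
15.6 MHz ≤ fs/2 = 15.9 MHz, appears at 15.6 MHz.
52.6 MHz mod fs = 20.8 MHz.
20.8 MHz > fs/2 = 15.9 MHz, folds to fs − 20.8 MHz = 11 MHz.
Distinct values: {7 MHz, 11 MHz, 14.4 MHz, 15.6 MHz} → 4.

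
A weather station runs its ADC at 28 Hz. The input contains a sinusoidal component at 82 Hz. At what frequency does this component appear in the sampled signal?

82 Hz mod fs = 26 Hz.
26 Hz > fs/2 = 14 Hz, folds to fs − 26 Hz = 2 Hz.

2 Hz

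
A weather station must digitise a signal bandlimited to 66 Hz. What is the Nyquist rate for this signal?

Nyquist rate = 2 × 66 Hz = 132 Hz.

132 Hz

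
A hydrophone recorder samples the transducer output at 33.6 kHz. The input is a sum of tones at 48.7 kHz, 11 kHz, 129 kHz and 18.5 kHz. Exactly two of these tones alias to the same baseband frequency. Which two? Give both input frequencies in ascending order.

fs/2 = 16.8 kHz.
48.7 kHz mod fs = 15.1 kHz.
15.1 kHz ≤ fs/2 = 16.8 kHz, appears at 15.1 kHz.
11 kHz ≤ fs/2 = 16.8 kHz, passes unchanged.
129 kHz mod fs = 28.2 kHz.
28.2 kHz > fs/2 = 16.8 kHz, folds to fs − 28.2 kHz = 5.4 kHz.
18.5 kHz > fs/2 = 16.8 kHz, folds to fs − 18.5 kHz = 15.1 kHz.
18.5 kHz and 48.7 kHz both map to 15.1 kHz.

18.5 kHz, 48.7 kHz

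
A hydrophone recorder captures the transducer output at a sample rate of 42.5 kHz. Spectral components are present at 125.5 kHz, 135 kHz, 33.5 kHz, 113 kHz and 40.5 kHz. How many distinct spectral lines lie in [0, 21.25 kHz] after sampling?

fs/2 = 21.25 kHz.
125.5 kHz mod fs = 40.5 kHz.
40.5 kHz > fs/2 = 21.25 kHz, folds to fs − 40.5 kHz = 2 kHz.
135 kHz mod fs = 7.5 kHz.
7.5 kHz ≤ fs/2 = 21.25 kHz, appears at 7.5 kHz.
33.5 kHz > fs/2 = 21.25 kHz, folds to fs − 33.5 kHz = 9 kHz.
113 kHz mod fs = 28 kHz.
28 kHz > fs/2 = 21.25 kHz, folds to fs − 28 kHz = 14.5 kHz.
40.5 kHz > fs/2 = 21.25 kHz, folds to fs − 40.5 kHz = 2 kHz.
Distinct values: {2 kHz, 7.5 kHz, 9 kHz, 14.5 kHz} → 4.

4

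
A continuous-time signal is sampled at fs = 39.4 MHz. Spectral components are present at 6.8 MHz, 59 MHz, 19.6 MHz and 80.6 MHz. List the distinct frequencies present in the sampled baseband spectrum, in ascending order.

fs/2 = 19.7 MHz.
6.8 MHz ≤ fs/2 = 19.7 MHz, passes unchanged.
59 MHz mod fs = 19.6 MHz.
19.6 MHz ≤ fs/2 = 19.7 MHz, appears at 19.6 MHz.
19.6 MHz ≤ fs/2 = 19.7 MHz, passes unchanged.
80.6 MHz mod fs = 1.8 MHz.
1.8 MHz ≤ fs/2 = 19.7 MHz, appears at 1.8 MHz.
Distinct values: {1.8 MHz, 6.8 MHz, 19.6 MHz}.

1.8 MHz, 6.8 MHz, 19.6 MHz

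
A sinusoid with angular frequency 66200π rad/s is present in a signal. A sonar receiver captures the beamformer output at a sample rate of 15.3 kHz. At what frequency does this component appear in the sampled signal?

2.5 kHz

ω = 66200π rad/s → f = ω/(2π) = 33100 Hz = 33.1 kHz.
33.1 kHz mod fs = 2.5 kHz.
2.5 kHz ≤ fs/2 = 7.65 kHz, appears at 2.5 kHz.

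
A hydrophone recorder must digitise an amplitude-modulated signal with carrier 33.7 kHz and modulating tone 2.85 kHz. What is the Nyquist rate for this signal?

73.1 kHz

AM sidebands sit at fc ± fm = 30.85 kHz and 36.55 kHz.
Highest-frequency component: 36.55 kHz.
Nyquist rate = 2 × 36.55 kHz = 73.1 kHz.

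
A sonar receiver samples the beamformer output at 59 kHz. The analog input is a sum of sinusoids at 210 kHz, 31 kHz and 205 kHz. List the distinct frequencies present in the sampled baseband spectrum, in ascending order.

26 kHz, 28 kHz

fs/2 = 29.5 kHz.
210 kHz mod fs = 33 kHz.
33 kHz > fs/2 = 29.5 kHz, folds to fs − 33 kHz = 26 kHz.
31 kHz > fs/2 = 29.5 kHz, folds to fs − 31 kHz = 28 kHz.
205 kHz mod fs = 28 kHz.
28 kHz ≤ fs/2 = 29.5 kHz, appears at 28 kHz.
Distinct values: {26 kHz, 28 kHz}.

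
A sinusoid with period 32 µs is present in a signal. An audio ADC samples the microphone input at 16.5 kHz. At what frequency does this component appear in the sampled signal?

T = 32 µs → f = 1/T = 31.25 kHz.
31.25 kHz mod fs = 14.75 kHz.
14.75 kHz > fs/2 = 8.25 kHz, folds to fs − 14.75 kHz = 1.75 kHz.

1.75 kHz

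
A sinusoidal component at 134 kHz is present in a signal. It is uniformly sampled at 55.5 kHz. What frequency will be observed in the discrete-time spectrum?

134 kHz mod fs = 23 kHz.
23 kHz ≤ fs/2 = 27.75 kHz, appears at 23 kHz.

23 kHz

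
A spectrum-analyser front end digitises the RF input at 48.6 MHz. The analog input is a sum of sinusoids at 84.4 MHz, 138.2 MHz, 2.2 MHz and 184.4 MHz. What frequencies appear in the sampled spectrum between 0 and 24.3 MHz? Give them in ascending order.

2.2 MHz, 7.6 MHz, 10 MHz, 12.8 MHz

fs/2 = 24.3 MHz.
84.4 MHz mod fs = 35.8 MHz.
35.8 MHz > fs/2 = 24.3 MHz, folds to fs − 35.8 MHz = 12.8 MHz.
138.2 MHz mod fs = 41 MHz.
41 MHz > fs/2 = 24.3 MHz, folds to fs − 41 MHz = 7.6 MHz.
2.2 MHz ≤ fs/2 = 24.3 MHz, passes unchanged.
184.4 MHz mod fs = 38.6 MHz.
38.6 MHz > fs/2 = 24.3 MHz, folds to fs − 38.6 MHz = 10 MHz.
Distinct values: {2.2 MHz, 7.6 MHz, 10 MHz, 12.8 MHz}.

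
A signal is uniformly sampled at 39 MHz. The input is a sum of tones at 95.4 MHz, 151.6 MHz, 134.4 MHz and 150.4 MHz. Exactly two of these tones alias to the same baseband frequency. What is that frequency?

fs/2 = 19.5 MHz.
95.4 MHz mod fs = 17.4 MHz.
17.4 MHz ≤ fs/2 = 19.5 MHz, appears at 17.4 MHz.
151.6 MHz mod fs = 34.6 MHz.
34.6 MHz > fs/2 = 19.5 MHz, folds to fs − 34.6 MHz = 4.4 MHz.
134.4 MHz mod fs = 17.4 MHz.
17.4 MHz ≤ fs/2 = 19.5 MHz, appears at 17.4 MHz.
150.4 MHz mod fs = 33.4 MHz.
33.4 MHz > fs/2 = 19.5 MHz, folds to fs − 33.4 MHz = 5.6 MHz.
95.4 MHz and 134.4 MHz both map to 17.4 MHz.

17.4 MHz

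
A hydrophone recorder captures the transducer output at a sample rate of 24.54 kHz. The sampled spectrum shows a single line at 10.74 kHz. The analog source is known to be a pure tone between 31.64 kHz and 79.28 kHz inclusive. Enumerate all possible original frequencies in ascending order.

35.28 kHz, 38.34 kHz, 59.82 kHz, 62.88 kHz

Frequencies that alias to 10.74 kHz are k·fs ± 10.74 kHz for integer k ≥ 0.
k=0: 10.74 kHz.
k=1: 13.8 kHz, 35.28 kHz.
k=2: 38.34 kHz, 59.82 kHz.
k=3: 62.88 kHz, 84.36 kHz.
k=4: 87.42 kHz, 108.9 kHz.
Within [31.64 kHz, 79.28 kHz]: 35.28 kHz, 38.34 kHz, 59.82 kHz, 62.88 kHz.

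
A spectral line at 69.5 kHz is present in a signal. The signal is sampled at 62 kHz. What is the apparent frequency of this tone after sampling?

69.5 kHz mod fs = 7.5 kHz.
7.5 kHz ≤ fs/2 = 31 kHz, appears at 7.5 kHz.

7.5 kHz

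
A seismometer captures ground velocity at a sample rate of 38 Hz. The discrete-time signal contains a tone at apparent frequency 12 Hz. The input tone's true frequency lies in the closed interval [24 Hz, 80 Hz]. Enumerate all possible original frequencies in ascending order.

26 Hz, 50 Hz, 64 Hz

Frequencies that alias to 12 Hz are k·fs ± 12 Hz for integer k ≥ 0.
k=0: 12 Hz.
k=1: 26 Hz, 50 Hz.
k=2: 64 Hz, 88 Hz.
k=3: 102 Hz, 126 Hz.
Within [24 Hz, 80 Hz]: 26 Hz, 50 Hz, 64 Hz.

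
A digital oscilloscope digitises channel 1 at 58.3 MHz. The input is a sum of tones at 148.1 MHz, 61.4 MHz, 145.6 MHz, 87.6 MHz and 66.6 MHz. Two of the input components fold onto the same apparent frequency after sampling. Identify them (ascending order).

fs/2 = 29.15 MHz.
148.1 MHz mod fs = 31.5 MHz.
31.5 MHz > fs/2 = 29.15 MHz, folds to fs − 31.5 MHz = 26.8 MHz.
61.4 MHz mod fs = 3.1 MHz.
3.1 MHz ≤ fs/2 = 29.15 MHz, appears at 3.1 MHz.
145.6 MHz mod fs = 29 MHz.
29 MHz ≤ fs/2 = 29.15 MHz, appears at 29 MHz.
87.6 MHz mod fs = 29.3 MHz.
29.3 MHz > fs/2 = 29.15 MHz, folds to fs − 29.3 MHz = 29 MHz.
66.6 MHz mod fs = 8.3 MHz.
8.3 MHz ≤ fs/2 = 29.15 MHz, appears at 8.3 MHz.
87.6 MHz and 145.6 MHz both map to 29 MHz.

87.6 MHz, 145.6 MHz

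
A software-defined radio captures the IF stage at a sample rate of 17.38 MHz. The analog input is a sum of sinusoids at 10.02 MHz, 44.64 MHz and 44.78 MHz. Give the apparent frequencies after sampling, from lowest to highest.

fs/2 = 8.69 MHz.
10.02 MHz > fs/2 = 8.69 MHz, folds to fs − 10.02 MHz = 7.36 MHz.
44.64 MHz mod fs = 9.88 MHz.
9.88 MHz > fs/2 = 8.69 MHz, folds to fs − 9.88 MHz = 7.5 MHz.
44.78 MHz mod fs = 10.02 MHz.
10.02 MHz > fs/2 = 8.69 MHz, folds to fs − 10.02 MHz = 7.36 MHz.
Distinct values: {7.36 MHz, 7.5 MHz}.

7.36 MHz, 7.5 MHz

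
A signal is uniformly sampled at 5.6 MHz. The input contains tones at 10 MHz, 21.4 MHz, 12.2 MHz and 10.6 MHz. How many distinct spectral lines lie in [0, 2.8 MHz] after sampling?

3

fs/2 = 2.8 MHz.
10 MHz mod fs = 4.4 MHz.
4.4 MHz > fs/2 = 2.8 MHz, folds to fs − 4.4 MHz = 1.2 MHz.
21.4 MHz mod fs = 4.6 MHz.
4.6 MHz > fs/2 = 2.8 MHz, folds to fs − 4.6 MHz = 1 MHz.
12.2 MHz mod fs = 1 MHz.
1 MHz ≤ fs/2 = 2.8 MHz, appears at 1 MHz.
10.6 MHz mod fs = 5 MHz.
5 MHz > fs/2 = 2.8 MHz, folds to fs − 5 MHz = 0.6 MHz.
Distinct values: {0.6 MHz, 1 MHz, 1.2 MHz} → 3.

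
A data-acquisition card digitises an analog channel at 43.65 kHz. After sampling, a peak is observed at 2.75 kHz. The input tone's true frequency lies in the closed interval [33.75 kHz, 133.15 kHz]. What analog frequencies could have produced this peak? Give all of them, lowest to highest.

Frequencies that alias to 2.75 kHz are k·fs ± 2.75 kHz for integer k ≥ 0.
k=0: 2.75 kHz.
k=1: 40.9 kHz, 46.4 kHz.
k=2: 84.55 kHz, 90.05 kHz.
k=3: 128.2 kHz, 133.7 kHz.
k=4: 171.85 kHz, 177.35 kHz.
Within [33.75 kHz, 133.15 kHz]: 40.9 kHz, 46.4 kHz, 84.55 kHz, 90.05 kHz, 128.2 kHz.

40.9 kHz, 46.4 kHz, 84.55 kHz, 90.05 kHz, 128.2 kHz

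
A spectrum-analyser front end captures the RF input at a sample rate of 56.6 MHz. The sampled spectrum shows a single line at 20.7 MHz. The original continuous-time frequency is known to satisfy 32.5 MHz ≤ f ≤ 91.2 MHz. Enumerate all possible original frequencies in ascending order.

35.9 MHz, 77.3 MHz

Frequencies that alias to 20.7 MHz are k·fs ± 20.7 MHz for integer k ≥ 0.
k=0: 20.7 MHz.
k=1: 35.9 MHz, 77.3 MHz.
k=2: 92.5 MHz, 133.9 MHz.
Within [32.5 MHz, 91.2 MHz]: 35.9 MHz, 77.3 MHz.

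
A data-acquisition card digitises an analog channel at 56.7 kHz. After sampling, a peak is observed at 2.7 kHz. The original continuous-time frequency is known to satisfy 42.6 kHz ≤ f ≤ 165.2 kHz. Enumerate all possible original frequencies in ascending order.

54 kHz, 59.4 kHz, 110.7 kHz, 116.1 kHz

Frequencies that alias to 2.7 kHz are k·fs ± 2.7 kHz for integer k ≥ 0.
k=0: 2.7 kHz.
k=1: 54 kHz, 59.4 kHz.
k=2: 110.7 kHz, 116.1 kHz.
k=3: 167.4 kHz, 172.8 kHz.
Within [42.6 kHz, 165.2 kHz]: 54 kHz, 59.4 kHz, 110.7 kHz, 116.1 kHz.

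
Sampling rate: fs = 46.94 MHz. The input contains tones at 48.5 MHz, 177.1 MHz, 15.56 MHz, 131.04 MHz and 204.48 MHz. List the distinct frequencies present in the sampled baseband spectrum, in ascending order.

fs/2 = 23.47 MHz.
48.5 MHz mod fs = 1.56 MHz.
1.56 MHz ≤ fs/2 = 23.47 MHz, appears at 1.56 MHz.
177.1 MHz mod fs = 36.28 MHz.
36.28 MHz > fs/2 = 23.47 MHz, folds to fs − 36.28 MHz = 10.66 MHz.
15.56 MHz ≤ fs/2 = 23.47 MHz, passes unchanged.
131.04 MHz mod fs = 37.16 MHz.
37.16 MHz > fs/2 = 23.47 MHz, folds to fs − 37.16 MHz = 9.78 MHz.
204.48 MHz mod fs = 16.72 MHz.
16.72 MHz ≤ fs/2 = 23.47 MHz, appears at 16.72 MHz.
Distinct values: {1.56 MHz, 9.78 MHz, 10.66 MHz, 15.56 MHz, 16.72 MHz}.

1.56 MHz, 9.78 MHz, 10.66 MHz, 15.56 MHz, 16.72 MHz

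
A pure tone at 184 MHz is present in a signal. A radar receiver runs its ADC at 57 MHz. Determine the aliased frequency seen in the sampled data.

13 MHz

184 MHz mod fs = 13 MHz.
13 MHz ≤ fs/2 = 28.5 MHz, appears at 13 MHz.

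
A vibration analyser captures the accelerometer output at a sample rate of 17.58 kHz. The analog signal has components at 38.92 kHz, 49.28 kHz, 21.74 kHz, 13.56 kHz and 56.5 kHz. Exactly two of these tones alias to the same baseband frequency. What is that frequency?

3.76 kHz

fs/2 = 8.79 kHz.
38.92 kHz mod fs = 3.76 kHz.
3.76 kHz ≤ fs/2 = 8.79 kHz, appears at 3.76 kHz.
49.28 kHz mod fs = 14.12 kHz.
14.12 kHz > fs/2 = 8.79 kHz, folds to fs − 14.12 kHz = 3.46 kHz.
21.74 kHz mod fs = 4.16 kHz.
4.16 kHz ≤ fs/2 = 8.79 kHz, appears at 4.16 kHz.
13.56 kHz > fs/2 = 8.79 kHz, folds to fs − 13.56 kHz = 4.02 kHz.
56.5 kHz mod fs = 3.76 kHz.
3.76 kHz ≤ fs/2 = 8.79 kHz, appears at 3.76 kHz.
38.92 kHz and 56.5 kHz both map to 3.76 kHz.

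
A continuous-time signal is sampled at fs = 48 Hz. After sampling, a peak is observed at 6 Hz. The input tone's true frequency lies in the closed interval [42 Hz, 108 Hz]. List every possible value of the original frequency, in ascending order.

42 Hz, 54 Hz, 90 Hz, 102 Hz

Frequencies that alias to 6 Hz are k·fs ± 6 Hz for integer k ≥ 0.
k=0: 6 Hz.
k=1: 42 Hz, 54 Hz.
k=2: 90 Hz, 102 Hz.
k=3: 138 Hz, 150 Hz.
Within [42 Hz, 108 Hz]: 42 Hz, 54 Hz, 90 Hz, 102 Hz.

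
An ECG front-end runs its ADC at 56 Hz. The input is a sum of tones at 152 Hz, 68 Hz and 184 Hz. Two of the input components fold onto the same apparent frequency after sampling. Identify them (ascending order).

152 Hz, 184 Hz

fs/2 = 28 Hz.
152 Hz mod fs = 40 Hz.
40 Hz > fs/2 = 28 Hz, folds to fs − 40 Hz = 16 Hz.
68 Hz mod fs = 12 Hz.
12 Hz ≤ fs/2 = 28 Hz, appears at 12 Hz.
184 Hz mod fs = 16 Hz.
16 Hz ≤ fs/2 = 28 Hz, appears at 16 Hz.
152 Hz and 184 Hz both map to 16 Hz.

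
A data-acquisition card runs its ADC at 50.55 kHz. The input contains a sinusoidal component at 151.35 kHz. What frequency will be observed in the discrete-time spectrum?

0.3 kHz

151.35 kHz mod fs = 50.25 kHz.
50.25 kHz > fs/2 = 25.275 kHz, folds to fs − 50.25 kHz = 0.3 kHz.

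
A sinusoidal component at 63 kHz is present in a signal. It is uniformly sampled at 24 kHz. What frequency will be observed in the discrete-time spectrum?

9 kHz

63 kHz mod fs = 15 kHz.
15 kHz > fs/2 = 12 kHz, folds to fs − 15 kHz = 9 kHz.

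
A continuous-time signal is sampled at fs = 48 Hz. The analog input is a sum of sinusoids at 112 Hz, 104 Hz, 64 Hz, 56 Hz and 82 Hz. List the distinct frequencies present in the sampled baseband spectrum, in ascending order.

fs/2 = 24 Hz.
112 Hz mod fs = 16 Hz.
16 Hz ≤ fs/2 = 24 Hz, appears at 16 Hz.
104 Hz mod fs = 8 Hz.
8 Hz ≤ fs/2 = 24 Hz, appears at 8 Hz.
64 Hz mod fs = 16 Hz.
16 Hz ≤ fs/2 = 24 Hz, appears at 16 Hz.
56 Hz mod fs = 8 Hz.
8 Hz ≤ fs/2 = 24 Hz, appears at 8 Hz.
82 Hz mod fs = 34 Hz.
34 Hz > fs/2 = 24 Hz, folds to fs − 34 Hz = 14 Hz.
Distinct values: {8 Hz, 14 Hz, 16 Hz}.

8 Hz, 14 Hz, 16 Hz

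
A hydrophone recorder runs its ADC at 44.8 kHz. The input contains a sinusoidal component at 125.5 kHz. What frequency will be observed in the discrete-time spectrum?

8.9 kHz

125.5 kHz mod fs = 35.9 kHz.
35.9 kHz > fs/2 = 22.4 kHz, folds to fs − 35.9 kHz = 8.9 kHz.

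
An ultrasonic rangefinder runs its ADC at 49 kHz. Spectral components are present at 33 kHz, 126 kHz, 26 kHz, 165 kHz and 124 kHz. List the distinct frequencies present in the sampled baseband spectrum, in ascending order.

16 kHz, 18 kHz, 21 kHz, 23 kHz

fs/2 = 24.5 kHz.
33 kHz > fs/2 = 24.5 kHz, folds to fs − 33 kHz = 16 kHz.
126 kHz mod fs = 28 kHz.
28 kHz > fs/2 = 24.5 kHz, folds to fs − 28 kHz = 21 kHz.
26 kHz > fs/2 = 24.5 kHz, folds to fs − 26 kHz = 23 kHz.
165 kHz mod fs = 18 kHz.
18 kHz ≤ fs/2 = 24.5 kHz, appears at 18 kHz.
124 kHz mod fs = 26 kHz.
26 kHz > fs/2 = 24.5 kHz, folds to fs − 26 kHz = 23 kHz.
Distinct values: {16 kHz, 18 kHz, 21 kHz, 23 kHz}.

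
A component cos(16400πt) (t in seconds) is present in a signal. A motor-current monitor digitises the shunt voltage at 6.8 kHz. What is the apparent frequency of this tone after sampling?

1.4 kHz

ω = 16400π rad/s → f = ω/(2π) = 8200 Hz = 8.2 kHz.
8.2 kHz mod fs = 1.4 kHz.
1.4 kHz ≤ fs/2 = 3.4 kHz, appears at 1.4 kHz.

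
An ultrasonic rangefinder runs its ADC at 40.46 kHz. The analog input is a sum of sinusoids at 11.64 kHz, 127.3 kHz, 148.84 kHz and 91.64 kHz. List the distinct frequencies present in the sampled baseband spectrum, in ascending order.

5.92 kHz, 10.72 kHz, 11.64 kHz, 13 kHz

fs/2 = 20.23 kHz.
11.64 kHz ≤ fs/2 = 20.23 kHz, passes unchanged.
127.3 kHz mod fs = 5.92 kHz.
5.92 kHz ≤ fs/2 = 20.23 kHz, appears at 5.92 kHz.
148.84 kHz mod fs = 27.46 kHz.
27.46 kHz > fs/2 = 20.23 kHz, folds to fs − 27.46 kHz = 13 kHz.
91.64 kHz mod fs = 10.72 kHz.
10.72 kHz ≤ fs/2 = 20.23 kHz, appears at 10.72 kHz.
Distinct values: {5.92 kHz, 10.72 kHz, 11.64 kHz, 13 kHz}.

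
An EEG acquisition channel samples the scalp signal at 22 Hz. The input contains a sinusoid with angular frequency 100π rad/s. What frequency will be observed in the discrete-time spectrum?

ω = 100π rad/s → f = ω/(2π) = 50 Hz.
50 Hz mod fs = 6 Hz.
6 Hz ≤ fs/2 = 11 Hz, appears at 6 Hz.

6 Hz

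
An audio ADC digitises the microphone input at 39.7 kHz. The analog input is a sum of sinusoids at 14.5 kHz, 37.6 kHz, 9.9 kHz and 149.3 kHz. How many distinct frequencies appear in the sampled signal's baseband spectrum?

fs/2 = 19.85 kHz.
14.5 kHz ≤ fs/2 = 19.85 kHz, passes unchanged.
37.6 kHz > fs/2 = 19.85 kHz, folds to fs − 37.6 kHz = 2.1 kHz.
9.9 kHz ≤ fs/2 = 19.85 kHz, passes unchanged.
149.3 kHz mod fs = 30.2 kHz.
30.2 kHz > fs/2 = 19.85 kHz, folds to fs − 30.2 kHz = 9.5 kHz.
Distinct values: {2.1 kHz, 9.5 kHz, 9.9 kHz, 14.5 kHz} → 4.

4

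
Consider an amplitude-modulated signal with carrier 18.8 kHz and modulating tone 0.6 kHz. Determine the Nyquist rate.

AM sidebands sit at fc ± fm = 18.2 kHz and 19.4 kHz.
Highest-frequency component: 19.4 kHz.
Nyquist rate = 2 × 19.4 kHz = 38.8 kHz.

38.8 kHz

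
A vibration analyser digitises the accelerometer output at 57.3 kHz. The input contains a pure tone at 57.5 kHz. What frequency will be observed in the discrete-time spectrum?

57.5 kHz mod fs = 0.2 kHz.
0.2 kHz ≤ fs/2 = 28.65 kHz, appears at 0.2 kHz.

0.2 kHz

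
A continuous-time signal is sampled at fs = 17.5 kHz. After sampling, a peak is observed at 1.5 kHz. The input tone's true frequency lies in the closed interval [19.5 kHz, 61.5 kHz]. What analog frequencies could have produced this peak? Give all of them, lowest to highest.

Frequencies that alias to 1.5 kHz are k·fs ± 1.5 kHz for integer k ≥ 0.
k=0: 1.5 kHz.
k=1: 16 kHz, 19 kHz.
k=2: 33.5 kHz, 36.5 kHz.
k=3: 51 kHz, 54 kHz.
k=4: 68.5 kHz, 71.5 kHz.
Within [19.5 kHz, 61.5 kHz]: 33.5 kHz, 36.5 kHz, 51 kHz, 54 kHz.

33.5 kHz, 36.5 kHz, 51 kHz, 54 kHz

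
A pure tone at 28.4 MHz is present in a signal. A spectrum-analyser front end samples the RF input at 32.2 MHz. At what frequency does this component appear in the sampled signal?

3.8 MHz

28.4 MHz > fs/2 = 16.1 MHz, folds to fs − 28.4 MHz = 3.8 MHz.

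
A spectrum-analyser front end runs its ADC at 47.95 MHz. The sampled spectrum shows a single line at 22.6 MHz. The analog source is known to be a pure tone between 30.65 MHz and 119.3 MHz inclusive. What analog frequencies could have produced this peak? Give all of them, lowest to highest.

Frequencies that alias to 22.6 MHz are k·fs ± 22.6 MHz for integer k ≥ 0.
k=0: 22.6 MHz.
k=1: 25.35 MHz, 70.55 MHz.
k=2: 73.3 MHz, 118.5 MHz.
k=3: 121.25 MHz, 166.45 MHz.
Within [30.65 MHz, 119.3 MHz]: 70.55 MHz, 73.3 MHz, 118.5 MHz.

70.55 MHz, 73.3 MHz, 118.5 MHz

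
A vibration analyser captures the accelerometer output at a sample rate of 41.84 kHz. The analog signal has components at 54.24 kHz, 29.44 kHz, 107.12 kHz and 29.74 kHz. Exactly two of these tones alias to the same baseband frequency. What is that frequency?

12.4 kHz

fs/2 = 20.92 kHz.
54.24 kHz mod fs = 12.4 kHz.
12.4 kHz ≤ fs/2 = 20.92 kHz, appears at 12.4 kHz.
29.44 kHz > fs/2 = 20.92 kHz, folds to fs − 29.44 kHz = 12.4 kHz.
107.12 kHz mod fs = 23.44 kHz.
23.44 kHz > fs/2 = 20.92 kHz, folds to fs − 23.44 kHz = 18.4 kHz.
29.74 kHz > fs/2 = 20.92 kHz, folds to fs − 29.74 kHz = 12.1 kHz.
29.44 kHz and 54.24 kHz both map to 12.4 kHz.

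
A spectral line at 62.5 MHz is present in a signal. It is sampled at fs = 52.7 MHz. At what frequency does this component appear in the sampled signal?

9.8 MHz

62.5 MHz mod fs = 9.8 MHz.
9.8 MHz ≤ fs/2 = 26.35 MHz, appears at 9.8 MHz.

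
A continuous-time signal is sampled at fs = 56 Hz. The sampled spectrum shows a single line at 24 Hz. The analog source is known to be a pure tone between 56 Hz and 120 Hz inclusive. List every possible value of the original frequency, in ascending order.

Frequencies that alias to 24 Hz are k·fs ± 24 Hz for integer k ≥ 0.
k=0: 24 Hz.
k=1: 32 Hz, 80 Hz.
k=2: 88 Hz, 136 Hz.
k=3: 144 Hz, 192 Hz.
Within [56 Hz, 120 Hz]: 80 Hz, 88 Hz.

80 Hz, 88 Hz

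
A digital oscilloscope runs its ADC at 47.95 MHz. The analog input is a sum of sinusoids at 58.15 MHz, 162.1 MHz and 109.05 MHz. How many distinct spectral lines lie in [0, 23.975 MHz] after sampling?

fs/2 = 23.975 MHz.
58.15 MHz mod fs = 10.2 MHz.
10.2 MHz ≤ fs/2 = 23.975 MHz, appears at 10.2 MHz.
162.1 MHz mod fs = 18.25 MHz.
18.25 MHz ≤ fs/2 = 23.975 MHz, appears at 18.25 MHz.
109.05 MHz mod fs = 13.15 MHz.
13.15 MHz ≤ fs/2 = 23.975 MHz, appears at 13.15 MHz.
Distinct values: {10.2 MHz, 13.15 MHz, 18.25 MHz} → 3.

3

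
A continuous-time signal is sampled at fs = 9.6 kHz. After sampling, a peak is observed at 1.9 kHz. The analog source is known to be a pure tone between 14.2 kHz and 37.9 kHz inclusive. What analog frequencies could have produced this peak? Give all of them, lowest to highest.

Frequencies that alias to 1.9 kHz are k·fs ± 1.9 kHz for integer k ≥ 0.
k=0: 1.9 kHz.
k=1: 7.7 kHz, 11.5 kHz.
k=2: 17.3 kHz, 21.1 kHz.
k=3: 26.9 kHz, 30.7 kHz.
k=4: 36.5 kHz, 40.3 kHz.
k=5: 46.1 kHz, 49.9 kHz.
Within [14.2 kHz, 37.9 kHz]: 17.3 kHz, 21.1 kHz, 26.9 kHz, 30.7 kHz, 36.5 kHz.

17.3 kHz, 21.1 kHz, 26.9 kHz, 30.7 kHz, 36.5 kHz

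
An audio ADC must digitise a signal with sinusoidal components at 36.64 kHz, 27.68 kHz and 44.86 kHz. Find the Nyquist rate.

89.72 kHz

Highest-frequency component: 44.86 kHz.
Nyquist rate = 2 × 44.86 kHz = 89.72 kHz.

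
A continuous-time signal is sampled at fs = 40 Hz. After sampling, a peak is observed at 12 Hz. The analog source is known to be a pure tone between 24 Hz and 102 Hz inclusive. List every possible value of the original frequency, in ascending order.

28 Hz, 52 Hz, 68 Hz, 92 Hz

Frequencies that alias to 12 Hz are k·fs ± 12 Hz for integer k ≥ 0.
k=0: 12 Hz.
k=1: 28 Hz, 52 Hz.
k=2: 68 Hz, 92 Hz.
k=3: 108 Hz, 132 Hz.
Within [24 Hz, 102 Hz]: 28 Hz, 52 Hz, 68 Hz, 92 Hz.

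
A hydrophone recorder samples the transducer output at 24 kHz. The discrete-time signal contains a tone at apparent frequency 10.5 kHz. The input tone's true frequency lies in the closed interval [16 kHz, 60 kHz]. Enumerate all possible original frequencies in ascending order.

34.5 kHz, 37.5 kHz, 58.5 kHz

Frequencies that alias to 10.5 kHz are k·fs ± 10.5 kHz for integer k ≥ 0.
k=0: 10.5 kHz.
k=1: 13.5 kHz, 34.5 kHz.
k=2: 37.5 kHz, 58.5 kHz.
k=3: 61.5 kHz, 82.5 kHz.
Within [16 kHz, 60 kHz]: 34.5 kHz, 37.5 kHz, 58.5 kHz.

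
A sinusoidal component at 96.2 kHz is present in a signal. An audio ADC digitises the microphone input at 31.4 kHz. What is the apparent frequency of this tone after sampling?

2 kHz

96.2 kHz mod fs = 2 kHz.
2 kHz ≤ fs/2 = 15.7 kHz, appears at 2 kHz.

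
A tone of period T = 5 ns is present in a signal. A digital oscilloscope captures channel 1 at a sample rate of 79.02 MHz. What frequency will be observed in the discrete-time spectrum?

T = 5 ns → f = 1/T = 200 MHz.
200 MHz mod fs = 41.96 MHz.
41.96 MHz > fs/2 = 39.51 MHz, folds to fs − 41.96 MHz = 37.06 MHz.

37.06 MHz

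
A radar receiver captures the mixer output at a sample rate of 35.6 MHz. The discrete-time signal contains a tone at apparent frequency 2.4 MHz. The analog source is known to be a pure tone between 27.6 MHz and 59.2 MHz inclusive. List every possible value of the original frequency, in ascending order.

Frequencies that alias to 2.4 MHz are k·fs ± 2.4 MHz for integer k ≥ 0.
k=0: 2.4 MHz.
k=1: 33.2 MHz, 38 MHz.
k=2: 68.8 MHz, 73.6 MHz.
Within [27.6 MHz, 59.2 MHz]: 33.2 MHz, 38 MHz.

33.2 MHz, 38 MHz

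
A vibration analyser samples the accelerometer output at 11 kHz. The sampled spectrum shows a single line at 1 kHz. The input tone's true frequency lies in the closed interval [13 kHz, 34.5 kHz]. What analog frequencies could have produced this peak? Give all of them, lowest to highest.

21 kHz, 23 kHz, 32 kHz, 34 kHz

Frequencies that alias to 1 kHz are k·fs ± 1 kHz for integer k ≥ 0.
k=0: 1 kHz.
k=1: 10 kHz, 12 kHz.
k=2: 21 kHz, 23 kHz.
k=3: 32 kHz, 34 kHz.
k=4: 43 kHz, 45 kHz.
Within [13 kHz, 34.5 kHz]: 21 kHz, 23 kHz, 32 kHz, 34 kHz.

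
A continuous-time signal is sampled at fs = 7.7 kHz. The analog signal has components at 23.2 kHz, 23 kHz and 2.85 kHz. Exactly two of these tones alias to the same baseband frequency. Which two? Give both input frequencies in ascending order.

23 kHz, 23.2 kHz

fs/2 = 3.85 kHz.
23.2 kHz mod fs = 0.1 kHz.
0.1 kHz ≤ fs/2 = 3.85 kHz, appears at 0.1 kHz.
23 kHz mod fs = 7.6 kHz.
7.6 kHz > fs/2 = 3.85 kHz, folds to fs − 7.6 kHz = 0.1 kHz.
2.85 kHz ≤ fs/2 = 3.85 kHz, passes unchanged.
23 kHz and 23.2 kHz both map to 0.1 kHz.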